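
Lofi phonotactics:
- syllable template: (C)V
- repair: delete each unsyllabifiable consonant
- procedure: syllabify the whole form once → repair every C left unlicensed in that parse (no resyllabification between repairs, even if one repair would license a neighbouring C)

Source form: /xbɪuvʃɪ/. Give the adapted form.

bɪuʃɪ

Under (C)V, the unsyllabifiable consonants are /x/, /v/ (no codas are permitted; onsets are limited to one consonant).
Deleting the stranded consonants removes /x/, /v/.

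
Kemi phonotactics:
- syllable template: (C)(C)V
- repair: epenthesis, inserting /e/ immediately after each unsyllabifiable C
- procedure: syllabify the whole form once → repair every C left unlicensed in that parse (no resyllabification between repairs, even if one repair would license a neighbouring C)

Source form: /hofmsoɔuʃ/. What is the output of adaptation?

hofemsoɔuʃe

Syllabifying with onset maximization leaves /f/, /ʃ/ stranded (no codas are permitted; onsets may contain at most 2 consonants).
Inserting the epenthetic vowel yields /f/ → /fe/, /ʃ/ → /ʃe/.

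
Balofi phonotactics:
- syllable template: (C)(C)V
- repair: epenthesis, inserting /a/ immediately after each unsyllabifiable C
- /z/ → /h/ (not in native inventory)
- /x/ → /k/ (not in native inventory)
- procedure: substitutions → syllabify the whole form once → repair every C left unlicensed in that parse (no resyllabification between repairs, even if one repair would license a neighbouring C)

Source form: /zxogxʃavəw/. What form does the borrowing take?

Substitution: /z/ → /h/, /x/ → /k/, giving /hkogkʃavəw/.
Syllabifying with onset maximization leaves /g/, /w/ stranded (no codas are permitted; onsets may contain at most 2 consonants).
Inserting the epenthetic vowel yields /g/ → /ga/, /w/ → /wa/.

hkogakʃavəwa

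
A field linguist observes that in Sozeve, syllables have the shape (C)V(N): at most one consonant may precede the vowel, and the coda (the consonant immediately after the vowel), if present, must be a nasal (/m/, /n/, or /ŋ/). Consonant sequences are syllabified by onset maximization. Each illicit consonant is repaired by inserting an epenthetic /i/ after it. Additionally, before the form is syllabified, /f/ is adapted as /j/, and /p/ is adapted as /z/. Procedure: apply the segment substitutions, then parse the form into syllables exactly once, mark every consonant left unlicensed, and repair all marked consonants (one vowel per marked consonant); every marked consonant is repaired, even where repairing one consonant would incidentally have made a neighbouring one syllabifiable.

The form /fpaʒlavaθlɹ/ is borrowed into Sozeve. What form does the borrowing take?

Substitution: /f/ → /j/, /p/ → /z/, giving /jzaʒlavaθlɹ/.
The consonants /j/, /ʒ/, /θ/, /l/, /ɹ/ cannot be parsed into a legal (C)V(N) syllable (only a nasal (/m/, /n/, or /ŋ/) is licensed in coda position; onsets are limited to one consonant).
Epenthesis after each stranded consonant: /j/ → /ji/, /ʒ/ → /ʒi/, /θ/ → /θi/, /l/ → /li/, /ɹ/ → /ɹi/.

jizaʒilavaθiliɹi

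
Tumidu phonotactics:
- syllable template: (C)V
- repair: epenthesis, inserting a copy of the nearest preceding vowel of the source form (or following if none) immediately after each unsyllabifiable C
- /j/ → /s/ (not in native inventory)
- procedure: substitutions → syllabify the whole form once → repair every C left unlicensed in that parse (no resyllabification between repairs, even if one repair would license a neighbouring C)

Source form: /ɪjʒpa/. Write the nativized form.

Substitution: /j/ → /s/, giving /ɪsʒpa/.
The consonants /s/, /ʒ/ cannot be parsed into a legal (C)V syllable (no codas are permitted; onsets are limited to one consonant).
Epenthesis after each stranded consonant: /s/ → /sɪ/, /ʒ/ → /ʒɪ/.

ɪsɪʒɪpa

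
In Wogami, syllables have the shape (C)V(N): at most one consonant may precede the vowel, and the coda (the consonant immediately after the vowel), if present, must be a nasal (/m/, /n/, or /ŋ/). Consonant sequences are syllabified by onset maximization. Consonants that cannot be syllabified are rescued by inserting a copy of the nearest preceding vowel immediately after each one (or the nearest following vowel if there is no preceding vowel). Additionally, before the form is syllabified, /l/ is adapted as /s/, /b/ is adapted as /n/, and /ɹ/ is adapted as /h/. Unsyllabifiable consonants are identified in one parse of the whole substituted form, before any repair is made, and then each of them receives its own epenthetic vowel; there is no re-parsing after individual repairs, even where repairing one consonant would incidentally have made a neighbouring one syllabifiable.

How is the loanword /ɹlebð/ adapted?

Substitution: /ɹ/ → /h/, /l/ → /s/, /b/ → /n/, giving /hsenð/.
Syllabifying with onset maximization leaves /h/, /ð/ stranded (only a nasal (/m/, /n/, or /ŋ/) is licensed in coda position; onsets are limited to one consonant).
Epenthesis after each stranded consonant: /h/ → /he/, /ð/ → /ðe/.

hesenðe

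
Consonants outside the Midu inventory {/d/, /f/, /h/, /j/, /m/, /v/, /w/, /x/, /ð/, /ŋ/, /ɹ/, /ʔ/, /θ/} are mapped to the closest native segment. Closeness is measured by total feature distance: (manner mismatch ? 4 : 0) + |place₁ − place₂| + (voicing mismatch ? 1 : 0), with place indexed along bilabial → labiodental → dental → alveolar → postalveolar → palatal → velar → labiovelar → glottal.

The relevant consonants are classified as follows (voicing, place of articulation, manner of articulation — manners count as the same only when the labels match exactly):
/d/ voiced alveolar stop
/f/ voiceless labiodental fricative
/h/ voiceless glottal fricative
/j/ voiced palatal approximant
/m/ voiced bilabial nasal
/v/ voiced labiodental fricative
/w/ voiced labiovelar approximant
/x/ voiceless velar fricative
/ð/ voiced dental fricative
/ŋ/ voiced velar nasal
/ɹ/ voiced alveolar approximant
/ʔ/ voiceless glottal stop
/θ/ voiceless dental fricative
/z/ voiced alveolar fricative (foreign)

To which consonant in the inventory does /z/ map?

ð

/ð/ is closest: same manner (fricative), place distance 1 (alveolar→dental), same voicing; total 1. Next closest is /v/ at distance 2.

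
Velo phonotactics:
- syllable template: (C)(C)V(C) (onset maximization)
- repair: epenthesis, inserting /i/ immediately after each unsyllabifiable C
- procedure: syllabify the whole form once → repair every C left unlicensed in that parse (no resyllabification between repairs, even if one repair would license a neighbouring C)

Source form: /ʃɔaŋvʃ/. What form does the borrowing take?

The consonants /v/, /ʃ/ cannot be parsed into a legal (C)(C)V(C) syllable (at most one coda consonant is licensed; onsets may contain at most 2 consonants).
Epenthesis after each stranded consonant: /v/ → /vi/, /ʃ/ → /ʃi/.

ʃɔaŋviʃi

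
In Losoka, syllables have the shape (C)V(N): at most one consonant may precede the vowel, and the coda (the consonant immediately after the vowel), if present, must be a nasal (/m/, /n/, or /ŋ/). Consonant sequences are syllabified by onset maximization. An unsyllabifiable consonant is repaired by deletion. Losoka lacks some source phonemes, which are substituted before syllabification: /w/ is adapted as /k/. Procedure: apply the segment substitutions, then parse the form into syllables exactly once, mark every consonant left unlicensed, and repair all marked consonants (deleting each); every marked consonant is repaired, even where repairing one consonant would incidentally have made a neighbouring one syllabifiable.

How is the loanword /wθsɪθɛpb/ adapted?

sɪθɛ

Substitution: /w/ → /k/, giving /kθsɪθɛpb/.
Syllabifying with onset maximization leaves /k/, /θ/, /p/, /b/ stranded (only a nasal (/m/, /n/, or /ŋ/) is licensed in coda position; onsets are limited to one consonant).
Deletion applies to /k/, /θ/, /p/, /b/.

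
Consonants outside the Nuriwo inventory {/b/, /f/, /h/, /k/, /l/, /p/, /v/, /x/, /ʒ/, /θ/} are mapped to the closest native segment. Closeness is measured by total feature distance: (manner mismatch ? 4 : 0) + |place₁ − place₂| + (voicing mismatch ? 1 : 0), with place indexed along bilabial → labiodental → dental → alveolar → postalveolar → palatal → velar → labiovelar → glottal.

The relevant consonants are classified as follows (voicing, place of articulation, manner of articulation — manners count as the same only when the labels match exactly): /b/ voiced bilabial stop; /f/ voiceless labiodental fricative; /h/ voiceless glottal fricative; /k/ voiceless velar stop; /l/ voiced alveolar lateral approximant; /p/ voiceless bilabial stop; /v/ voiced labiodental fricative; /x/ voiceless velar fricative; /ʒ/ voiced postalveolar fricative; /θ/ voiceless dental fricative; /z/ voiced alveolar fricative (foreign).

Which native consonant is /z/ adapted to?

ʒ

/ʒ/ is closest: same manner (fricative), place distance 1 (alveolar→postalveolar), same voicing; total 1. Next closest is /v/ at distance 2.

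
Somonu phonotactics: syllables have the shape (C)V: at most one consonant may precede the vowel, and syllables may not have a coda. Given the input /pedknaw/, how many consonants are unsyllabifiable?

3

Syllabifying with onset maximization leaves /d/, /k/, /w/ stranded (no codas are permitted; onsets are limited to one consonant).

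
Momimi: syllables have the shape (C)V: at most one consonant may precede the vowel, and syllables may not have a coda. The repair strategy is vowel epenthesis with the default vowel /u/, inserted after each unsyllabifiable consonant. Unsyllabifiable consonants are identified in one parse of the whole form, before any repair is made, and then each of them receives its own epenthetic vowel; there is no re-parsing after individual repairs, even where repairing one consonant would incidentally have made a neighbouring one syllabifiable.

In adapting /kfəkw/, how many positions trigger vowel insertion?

The unsyllabifiable consonants are /k/, /k/, /w/; each receives one epenthetic vowel.

3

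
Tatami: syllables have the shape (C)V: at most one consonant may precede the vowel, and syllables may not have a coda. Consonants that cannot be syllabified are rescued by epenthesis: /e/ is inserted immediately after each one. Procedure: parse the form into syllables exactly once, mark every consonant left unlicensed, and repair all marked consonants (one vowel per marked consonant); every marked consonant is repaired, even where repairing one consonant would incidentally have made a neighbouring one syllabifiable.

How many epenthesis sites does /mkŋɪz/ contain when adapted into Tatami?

3

The unsyllabifiable consonants are /m/, /k/, /z/; each receives one epenthetic vowel.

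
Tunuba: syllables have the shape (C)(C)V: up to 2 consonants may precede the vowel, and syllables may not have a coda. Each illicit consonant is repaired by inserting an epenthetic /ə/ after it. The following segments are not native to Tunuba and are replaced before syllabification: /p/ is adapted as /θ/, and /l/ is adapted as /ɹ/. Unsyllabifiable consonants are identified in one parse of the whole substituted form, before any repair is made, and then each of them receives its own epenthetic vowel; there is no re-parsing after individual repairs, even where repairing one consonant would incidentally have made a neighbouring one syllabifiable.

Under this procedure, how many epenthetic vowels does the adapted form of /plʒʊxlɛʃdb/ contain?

After substitution the input is /θɹʒʊxɹɛʃdb/.
The unsyllabifiable consonants are /θ/, /ʃ/, /d/, /b/; each receives one epenthetic vowel.

4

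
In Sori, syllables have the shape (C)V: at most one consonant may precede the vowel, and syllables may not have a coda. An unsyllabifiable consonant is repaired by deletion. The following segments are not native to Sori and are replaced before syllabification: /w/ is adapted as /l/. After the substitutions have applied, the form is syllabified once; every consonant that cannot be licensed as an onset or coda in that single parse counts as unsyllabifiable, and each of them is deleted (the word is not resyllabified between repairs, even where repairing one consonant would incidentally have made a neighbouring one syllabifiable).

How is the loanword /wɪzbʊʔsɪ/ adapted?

Substitution: /w/ → /l/, giving /lɪzbʊʔsɪ/.
Under (C)V, the unsyllabifiable consonants are /z/, /ʔ/ (no codas are permitted; onsets are limited to one consonant).
Deletion applies to /z/, /ʔ/.

lɪbʊsɪ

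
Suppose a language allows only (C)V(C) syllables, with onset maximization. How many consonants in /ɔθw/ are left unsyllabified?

1

Under (C)V(C), the unsyllabifiable consonants are /w/ (at most one coda consonant is licensed; onsets are limited to one consonant).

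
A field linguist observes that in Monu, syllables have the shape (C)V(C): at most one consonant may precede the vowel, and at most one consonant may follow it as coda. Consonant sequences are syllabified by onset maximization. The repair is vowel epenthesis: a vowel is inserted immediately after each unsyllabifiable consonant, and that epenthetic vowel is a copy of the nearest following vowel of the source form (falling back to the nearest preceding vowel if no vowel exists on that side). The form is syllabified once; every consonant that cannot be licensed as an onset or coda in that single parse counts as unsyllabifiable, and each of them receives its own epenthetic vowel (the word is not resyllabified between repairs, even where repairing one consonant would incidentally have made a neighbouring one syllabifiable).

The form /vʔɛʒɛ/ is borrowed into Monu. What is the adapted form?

vɛʔɛʒɛ

The consonants /v/ cannot be parsed into a legal (C)V(C) syllable (at most one coda consonant is licensed; onsets are limited to one consonant).
Inserting the epenthetic vowel yields /v/ → /vɛ/.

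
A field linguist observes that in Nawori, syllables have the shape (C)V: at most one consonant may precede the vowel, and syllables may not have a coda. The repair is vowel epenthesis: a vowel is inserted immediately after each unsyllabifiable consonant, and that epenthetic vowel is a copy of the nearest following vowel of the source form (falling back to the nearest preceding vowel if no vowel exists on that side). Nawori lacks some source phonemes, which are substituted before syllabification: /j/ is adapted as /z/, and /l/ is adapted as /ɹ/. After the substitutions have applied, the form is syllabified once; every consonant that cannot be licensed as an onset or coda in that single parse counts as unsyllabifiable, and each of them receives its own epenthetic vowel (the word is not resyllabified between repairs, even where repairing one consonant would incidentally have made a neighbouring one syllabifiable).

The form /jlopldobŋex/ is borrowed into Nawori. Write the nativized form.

Substitution: /j/ → /z/, /l/ → /ɹ/, giving /zɹopɹdobŋex/.
Syllabifying with onset maximization leaves /z/, /p/, /ɹ/, /b/, /x/ stranded (no codas are permitted; onsets are limited to one consonant).
Inserting the epenthetic vowel yields /z/ → /zo/, /p/ → /po/, /ɹ/ → /ɹo/, /b/ → /be/, /x/ → /xe/.

zoɹopoɹodobeŋexe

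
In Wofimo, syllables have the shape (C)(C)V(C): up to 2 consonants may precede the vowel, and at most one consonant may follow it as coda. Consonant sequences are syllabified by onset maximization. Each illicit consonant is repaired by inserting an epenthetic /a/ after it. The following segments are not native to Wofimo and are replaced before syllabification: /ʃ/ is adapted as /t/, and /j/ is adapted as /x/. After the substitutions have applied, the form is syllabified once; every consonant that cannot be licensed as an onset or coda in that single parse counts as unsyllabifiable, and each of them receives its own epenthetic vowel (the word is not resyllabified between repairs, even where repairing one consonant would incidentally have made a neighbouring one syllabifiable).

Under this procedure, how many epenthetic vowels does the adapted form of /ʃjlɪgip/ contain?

After substitution the input is /txlɪgip/.
The unsyllabifiable consonants are /t/; each receives one epenthetic vowel.

1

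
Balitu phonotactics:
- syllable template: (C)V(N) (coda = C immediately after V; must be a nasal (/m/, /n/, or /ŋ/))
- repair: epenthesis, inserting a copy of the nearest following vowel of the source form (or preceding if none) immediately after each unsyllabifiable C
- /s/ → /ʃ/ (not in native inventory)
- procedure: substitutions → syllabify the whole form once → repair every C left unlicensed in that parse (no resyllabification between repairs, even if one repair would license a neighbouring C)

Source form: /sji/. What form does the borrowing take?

ʃiji

Substitution: /s/ → /ʃ/, giving /ʃji/.
Under (C)V(N), the unsyllabifiable consonants are /ʃ/ (only a nasal (/m/, /n/, or /ŋ/) is licensed in coda position; onsets are limited to one consonant).
Inserting the epenthetic vowel yields /ʃ/ → /ʃi/.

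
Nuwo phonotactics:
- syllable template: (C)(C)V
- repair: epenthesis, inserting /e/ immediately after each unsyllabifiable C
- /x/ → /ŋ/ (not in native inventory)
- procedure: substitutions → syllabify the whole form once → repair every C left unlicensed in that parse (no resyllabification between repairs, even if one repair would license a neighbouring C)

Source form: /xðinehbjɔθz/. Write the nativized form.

ŋðinehebjɔθeze

Substitution: /x/ → /ŋ/, giving /ŋðinehbjɔθz/.
The consonants /h/, /θ/, /z/ cannot be parsed into a legal (C)(C)V syllable (no codas are permitted; onsets may contain at most 2 consonants).
Epenthesis after each stranded consonant: /h/ → /he/, /θ/ → /θe/, /z/ → /ze/.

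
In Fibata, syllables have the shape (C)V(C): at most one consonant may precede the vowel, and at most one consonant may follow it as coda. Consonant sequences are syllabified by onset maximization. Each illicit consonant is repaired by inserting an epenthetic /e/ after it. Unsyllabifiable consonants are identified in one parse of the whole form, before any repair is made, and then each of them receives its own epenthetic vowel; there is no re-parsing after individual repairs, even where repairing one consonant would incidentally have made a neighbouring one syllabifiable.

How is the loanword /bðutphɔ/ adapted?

beðutpehɔ

The consonants /b/, /p/ cannot be parsed into a legal (C)V(C) syllable (at most one coda consonant is licensed; onsets are limited to one consonant).
Epenthesis after each stranded consonant: /b/ → /be/, /p/ → /pe/.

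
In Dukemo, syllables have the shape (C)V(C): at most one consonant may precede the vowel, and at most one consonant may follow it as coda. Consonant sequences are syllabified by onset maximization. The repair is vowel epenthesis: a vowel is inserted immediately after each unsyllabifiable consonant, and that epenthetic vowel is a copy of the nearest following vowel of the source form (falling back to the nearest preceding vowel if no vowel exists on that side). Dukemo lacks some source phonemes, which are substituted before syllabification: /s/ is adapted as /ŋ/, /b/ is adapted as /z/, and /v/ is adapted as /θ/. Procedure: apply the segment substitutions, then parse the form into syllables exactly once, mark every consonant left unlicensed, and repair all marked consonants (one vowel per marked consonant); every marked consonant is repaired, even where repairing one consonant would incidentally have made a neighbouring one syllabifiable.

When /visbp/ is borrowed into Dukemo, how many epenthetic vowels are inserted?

2

After substitution the input is /θiŋzp/.
The unsyllabifiable consonants are /z/, /p/; each receives one epenthetic vowel.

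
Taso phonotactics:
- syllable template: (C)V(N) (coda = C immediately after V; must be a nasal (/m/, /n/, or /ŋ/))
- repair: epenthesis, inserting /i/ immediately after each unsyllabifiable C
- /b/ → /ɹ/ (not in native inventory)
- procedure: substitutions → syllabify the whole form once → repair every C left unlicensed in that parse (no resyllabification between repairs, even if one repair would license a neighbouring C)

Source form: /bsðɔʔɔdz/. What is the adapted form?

ɹisiðɔʔɔdizi

Substitution: /b/ → /ɹ/, giving /ɹsðɔʔɔdz/.
Syllabifying with onset maximization leaves /ɹ/, /s/, /d/, /z/ stranded (only a nasal (/m/, /n/, or /ŋ/) is licensed in coda position; onsets are limited to one consonant).
Epenthesis after each stranded consonant: /ɹ/ → /ɹi/, /s/ → /si/, /d/ → /di/, /z/ → /zi/.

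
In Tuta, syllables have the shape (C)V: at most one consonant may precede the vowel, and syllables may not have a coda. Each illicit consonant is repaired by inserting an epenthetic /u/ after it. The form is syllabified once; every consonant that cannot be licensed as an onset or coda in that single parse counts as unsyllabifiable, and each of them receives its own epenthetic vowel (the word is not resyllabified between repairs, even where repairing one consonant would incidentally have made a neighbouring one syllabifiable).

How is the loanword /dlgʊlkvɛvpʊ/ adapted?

Syllabifying with onset maximization leaves /d/, /l/, /l/, /k/, /v/ stranded (no codas are permitted; onsets are limited to one consonant).
Epenthesis after each stranded consonant: /d/ → /du/, /l/ → /lu/, /l/ → /lu/, /k/ → /ku/, /v/ → /vu/.

dulugʊlukuvɛvupʊ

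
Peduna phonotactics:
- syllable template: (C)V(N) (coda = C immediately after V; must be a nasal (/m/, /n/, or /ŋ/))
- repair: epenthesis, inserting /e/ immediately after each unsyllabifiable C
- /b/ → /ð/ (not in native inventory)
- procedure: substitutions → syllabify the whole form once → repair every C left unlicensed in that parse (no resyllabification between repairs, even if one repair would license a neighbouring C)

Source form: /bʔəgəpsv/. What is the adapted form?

Substitution: /b/ → /ð/, giving /ðʔəgəpsv/.
The consonants /ð/, /p/, /s/, /v/ cannot be parsed into a legal (C)V(N) syllable (only a nasal (/m/, /n/, or /ŋ/) is licensed in coda position; onsets are limited to one consonant).
Each unlicensed consonant becomes the onset of a new syllable: /ð/ → /ðe/, /p/ → /pe/, /s/ → /se/, /v/ → /ve/.

ðeʔəgəpeseve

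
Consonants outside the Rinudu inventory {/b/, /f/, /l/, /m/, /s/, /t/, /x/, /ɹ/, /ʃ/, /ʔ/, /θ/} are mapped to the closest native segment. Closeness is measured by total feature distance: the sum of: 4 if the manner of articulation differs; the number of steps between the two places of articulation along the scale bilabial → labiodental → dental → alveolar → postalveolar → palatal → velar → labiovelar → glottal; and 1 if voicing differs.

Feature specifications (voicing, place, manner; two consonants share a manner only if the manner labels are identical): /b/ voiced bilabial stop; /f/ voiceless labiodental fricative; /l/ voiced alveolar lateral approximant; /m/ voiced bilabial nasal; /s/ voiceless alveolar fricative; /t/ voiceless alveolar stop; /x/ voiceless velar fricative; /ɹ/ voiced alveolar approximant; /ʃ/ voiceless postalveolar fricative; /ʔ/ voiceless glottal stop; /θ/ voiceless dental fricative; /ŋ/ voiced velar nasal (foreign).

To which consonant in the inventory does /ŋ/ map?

/x/ is closest: manner differs (nasal→fricative, +4), place distance 0 (velar→velar), voicing differs (+1); total 5. Next closest is /m/ at distance 6.

x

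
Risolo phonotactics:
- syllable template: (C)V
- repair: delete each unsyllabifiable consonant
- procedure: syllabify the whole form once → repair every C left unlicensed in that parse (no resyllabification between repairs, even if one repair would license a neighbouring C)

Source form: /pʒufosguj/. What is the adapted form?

ʒufogu

Under (C)V, the unsyllabifiable consonants are /p/, /s/, /j/ (no codas are permitted; onsets are limited to one consonant).
Each unlicensed consonant is deleted: /p/, /s/, /j/.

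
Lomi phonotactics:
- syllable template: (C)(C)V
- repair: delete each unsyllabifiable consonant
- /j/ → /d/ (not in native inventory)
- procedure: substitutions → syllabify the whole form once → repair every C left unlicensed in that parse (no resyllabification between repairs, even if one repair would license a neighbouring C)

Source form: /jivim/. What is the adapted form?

divi

Substitution: /j/ → /d/, giving /divim/.
Syllabifying with onset maximization leaves /m/ stranded (no codas are permitted; onsets may contain at most 2 consonants).
Each unlicensed consonant is deleted: /m/.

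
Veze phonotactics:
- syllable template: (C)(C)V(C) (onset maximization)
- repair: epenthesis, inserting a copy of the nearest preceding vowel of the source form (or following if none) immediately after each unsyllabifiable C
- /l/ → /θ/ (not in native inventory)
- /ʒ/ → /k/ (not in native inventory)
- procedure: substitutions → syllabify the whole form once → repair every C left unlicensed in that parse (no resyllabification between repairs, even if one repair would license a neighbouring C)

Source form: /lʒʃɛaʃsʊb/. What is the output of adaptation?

Substitution: /l/ → /θ/, /ʒ/ → /k/, giving /θkʃɛaʃsʊb/.
Syllabifying with onset maximization leaves /θ/ stranded (at most one coda consonant is licensed; onsets may contain at most 2 consonants).
Epenthesis after each stranded consonant: /θ/ → /θɛ/.

θɛkʃɛaʃsʊb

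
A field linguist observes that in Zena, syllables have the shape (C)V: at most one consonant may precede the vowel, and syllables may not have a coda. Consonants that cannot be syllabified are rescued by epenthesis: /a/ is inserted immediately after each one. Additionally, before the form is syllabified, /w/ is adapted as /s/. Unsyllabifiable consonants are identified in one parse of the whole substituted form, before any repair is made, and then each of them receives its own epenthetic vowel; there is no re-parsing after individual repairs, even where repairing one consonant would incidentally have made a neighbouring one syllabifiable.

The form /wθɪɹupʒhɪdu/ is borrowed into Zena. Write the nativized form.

Substitution: /w/ → /s/, giving /sθɪɹupʒhɪdu/.
The consonants /s/, /p/, /ʒ/ cannot be parsed into a legal (C)V syllable (no codas are permitted; onsets are limited to one consonant).
Each unlicensed consonant becomes the onset of a new syllable: /s/ → /sa/, /p/ → /pa/, /ʒ/ → /ʒa/.

saθɪɹupaʒahɪdu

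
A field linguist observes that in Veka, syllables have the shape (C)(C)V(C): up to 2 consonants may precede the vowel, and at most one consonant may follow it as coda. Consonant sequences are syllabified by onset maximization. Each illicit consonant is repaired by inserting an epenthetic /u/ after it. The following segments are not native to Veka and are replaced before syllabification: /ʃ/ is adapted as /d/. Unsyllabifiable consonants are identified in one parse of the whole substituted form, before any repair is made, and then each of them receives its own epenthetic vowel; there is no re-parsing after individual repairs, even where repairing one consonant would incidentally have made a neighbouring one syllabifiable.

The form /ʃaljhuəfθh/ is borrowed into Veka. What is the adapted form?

Substitution: /ʃ/ → /d/, giving /daljhuəfθh/.
Under (C)(C)V(C), the unsyllabifiable consonants are /θ/, /h/ (at most one coda consonant is licensed; onsets may contain at most 2 consonants).
Epenthesis after each stranded consonant: /θ/ → /θu/, /h/ → /hu/.

daljhuəfθuhu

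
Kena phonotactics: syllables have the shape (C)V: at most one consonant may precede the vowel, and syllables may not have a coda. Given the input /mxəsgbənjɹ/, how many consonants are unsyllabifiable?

Under (C)V, the unsyllabifiable consonants are /m/, /s/, /g/, /n/, /j/, /ɹ/ (no codas are permitted; onsets are limited to one consonant).

6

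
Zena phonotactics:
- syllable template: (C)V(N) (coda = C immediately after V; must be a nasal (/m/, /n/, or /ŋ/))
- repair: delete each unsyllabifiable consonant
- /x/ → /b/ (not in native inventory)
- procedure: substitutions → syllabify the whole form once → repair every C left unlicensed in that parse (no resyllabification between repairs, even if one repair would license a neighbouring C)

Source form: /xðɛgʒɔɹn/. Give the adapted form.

Substitution: /x/ → /b/, giving /bðɛgʒɔɹn/.
Syllabifying with onset maximization leaves /b/, /g/, /ɹ/, /n/ stranded (only a nasal (/m/, /n/, or /ŋ/) is licensed in coda position; onsets are limited to one consonant).
Each unlicensed consonant is deleted: /b/, /g/, /ɹ/, /n/.

ðɛʒɔ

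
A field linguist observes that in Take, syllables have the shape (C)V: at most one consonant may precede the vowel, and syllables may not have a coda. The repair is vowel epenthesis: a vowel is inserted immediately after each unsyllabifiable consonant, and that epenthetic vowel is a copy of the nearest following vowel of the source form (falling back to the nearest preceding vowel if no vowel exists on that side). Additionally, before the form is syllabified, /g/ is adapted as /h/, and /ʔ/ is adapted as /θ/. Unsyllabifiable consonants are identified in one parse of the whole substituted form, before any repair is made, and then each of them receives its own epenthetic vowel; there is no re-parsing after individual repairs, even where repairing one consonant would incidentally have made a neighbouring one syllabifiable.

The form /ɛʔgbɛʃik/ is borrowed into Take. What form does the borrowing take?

ɛθɛhɛbɛʃiki

Substitution: /ʔ/ → /θ/, /g/ → /h/, giving /ɛθhbɛʃik/.
The consonants /θ/, /h/, /k/ cannot be parsed into a legal (C)V syllable (no codas are permitted; onsets are limited to one consonant).
Inserting the epenthetic vowel yields /θ/ → /θɛ/, /h/ → /hɛ/, /k/ → /ki/.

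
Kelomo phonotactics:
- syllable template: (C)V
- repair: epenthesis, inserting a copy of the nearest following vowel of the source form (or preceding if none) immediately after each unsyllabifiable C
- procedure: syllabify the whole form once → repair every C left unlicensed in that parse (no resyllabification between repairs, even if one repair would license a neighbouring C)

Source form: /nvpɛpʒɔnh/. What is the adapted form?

nɛvɛpɛpɔʒɔnɔhɔ

The consonants /n/, /v/, /p/, /n/, /h/ cannot be parsed into a legal (C)V syllable (no codas are permitted; onsets are limited to one consonant).
Inserting the epenthetic vowel yields /n/ → /nɛ/, /v/ → /vɛ/, /p/ → /pɔ/, /n/ → /nɔ/, /h/ → /hɔ/.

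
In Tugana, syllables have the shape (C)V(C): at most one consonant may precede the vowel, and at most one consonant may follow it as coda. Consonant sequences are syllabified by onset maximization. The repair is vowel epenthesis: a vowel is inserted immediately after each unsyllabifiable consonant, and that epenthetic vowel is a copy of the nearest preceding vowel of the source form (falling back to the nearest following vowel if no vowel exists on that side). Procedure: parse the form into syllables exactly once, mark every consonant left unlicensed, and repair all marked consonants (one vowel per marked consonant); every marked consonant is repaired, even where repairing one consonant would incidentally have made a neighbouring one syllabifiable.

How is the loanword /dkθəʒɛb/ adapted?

dəkəθəʒɛb

Syllabifying with onset maximization leaves /d/, /k/ stranded (at most one coda consonant is licensed; onsets are limited to one consonant).
Epenthesis after each stranded consonant: /d/ → /də/, /k/ → /kə/.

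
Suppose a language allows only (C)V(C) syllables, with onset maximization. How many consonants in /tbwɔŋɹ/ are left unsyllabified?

Under (C)V(C), the unsyllabifiable consonants are /t/, /b/, /ɹ/ (at most one coda consonant is licensed; onsets are limited to one consonant).

3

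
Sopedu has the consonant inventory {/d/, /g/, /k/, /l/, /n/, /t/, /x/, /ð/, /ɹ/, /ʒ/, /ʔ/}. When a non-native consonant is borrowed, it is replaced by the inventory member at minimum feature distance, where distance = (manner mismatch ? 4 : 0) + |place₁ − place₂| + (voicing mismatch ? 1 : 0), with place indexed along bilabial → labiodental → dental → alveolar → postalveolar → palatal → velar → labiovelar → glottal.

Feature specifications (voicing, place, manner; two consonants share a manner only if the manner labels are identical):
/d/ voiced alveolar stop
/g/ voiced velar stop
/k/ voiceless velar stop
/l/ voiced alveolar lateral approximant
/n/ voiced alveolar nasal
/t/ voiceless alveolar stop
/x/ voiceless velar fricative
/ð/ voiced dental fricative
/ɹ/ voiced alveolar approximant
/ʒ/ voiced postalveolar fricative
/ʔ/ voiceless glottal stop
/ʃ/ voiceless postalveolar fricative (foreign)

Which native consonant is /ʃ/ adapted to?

ʒ

/ʒ/ is closest: same manner (fricative), place distance 0 (postalveolar→postalveolar), voicing differs (+1); total 1. Next closest is /x/ at distance 2.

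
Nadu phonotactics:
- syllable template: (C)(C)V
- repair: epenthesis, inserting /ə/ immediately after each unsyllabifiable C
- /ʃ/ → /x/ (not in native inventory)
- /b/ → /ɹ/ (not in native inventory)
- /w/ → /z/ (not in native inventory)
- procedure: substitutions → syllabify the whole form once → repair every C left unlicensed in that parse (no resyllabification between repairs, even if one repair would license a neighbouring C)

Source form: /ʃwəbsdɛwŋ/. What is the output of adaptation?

xzəɹəsdɛzəŋə

Substitution: /ʃ/ → /x/, /w/ → /z/, /b/ → /ɹ/, giving /xzəɹsdɛzŋ/.
The consonants /ɹ/, /z/, /ŋ/ cannot be parsed into a legal (C)(C)V syllable (no codas are permitted; onsets may contain at most 2 consonants).
Epenthesis after each stranded consonant: /ɹ/ → /ɹə/, /z/ → /zə/, /ŋ/ → /ŋə/.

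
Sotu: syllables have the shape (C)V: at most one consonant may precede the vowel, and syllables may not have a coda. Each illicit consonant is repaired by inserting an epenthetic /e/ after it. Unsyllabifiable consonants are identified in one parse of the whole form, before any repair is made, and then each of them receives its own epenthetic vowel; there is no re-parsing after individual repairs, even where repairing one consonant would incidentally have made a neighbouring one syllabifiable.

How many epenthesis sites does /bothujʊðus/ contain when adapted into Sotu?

2

The unsyllabifiable consonants are /t/, /s/; each receives one epenthetic vowel.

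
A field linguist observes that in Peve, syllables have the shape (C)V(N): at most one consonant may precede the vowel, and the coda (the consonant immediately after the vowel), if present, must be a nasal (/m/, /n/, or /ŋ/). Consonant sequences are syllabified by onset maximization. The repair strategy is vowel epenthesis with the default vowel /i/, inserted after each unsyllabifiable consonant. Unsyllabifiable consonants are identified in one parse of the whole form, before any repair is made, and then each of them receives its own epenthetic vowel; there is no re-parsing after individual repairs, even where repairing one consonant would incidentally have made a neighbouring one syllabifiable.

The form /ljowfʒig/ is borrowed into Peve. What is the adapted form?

The consonants /l/, /w/, /f/, /g/ cannot be parsed into a legal (C)V(N) syllable (only a nasal (/m/, /n/, or /ŋ/) is licensed in coda position; onsets are limited to one consonant).
Inserting the epenthetic vowel yields /l/ → /li/, /w/ → /wi/, /f/ → /fi/, /g/ → /gi/.

lijowifiʒigi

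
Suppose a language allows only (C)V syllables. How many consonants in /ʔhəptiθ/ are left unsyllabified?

3

Syllabifying with onset maximization leaves /ʔ/, /p/, /θ/ stranded (no codas are permitted; onsets are limited to one consonant).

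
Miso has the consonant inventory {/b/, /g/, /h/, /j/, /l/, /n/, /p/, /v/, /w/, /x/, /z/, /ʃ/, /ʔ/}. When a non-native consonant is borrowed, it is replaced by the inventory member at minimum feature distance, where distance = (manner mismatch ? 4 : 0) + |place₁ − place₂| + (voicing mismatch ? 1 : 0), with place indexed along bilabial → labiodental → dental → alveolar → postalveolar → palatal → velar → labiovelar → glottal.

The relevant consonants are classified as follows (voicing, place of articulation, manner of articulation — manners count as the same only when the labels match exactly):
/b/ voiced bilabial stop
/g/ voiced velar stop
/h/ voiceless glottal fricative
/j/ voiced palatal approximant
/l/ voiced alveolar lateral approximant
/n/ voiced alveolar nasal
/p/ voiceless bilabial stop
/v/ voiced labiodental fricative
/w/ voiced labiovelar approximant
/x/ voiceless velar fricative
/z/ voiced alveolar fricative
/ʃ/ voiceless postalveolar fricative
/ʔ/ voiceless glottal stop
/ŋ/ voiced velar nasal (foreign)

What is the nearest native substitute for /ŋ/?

/n/ is closest: same manner (nasal), place distance 3 (velar→alveolar), same voicing; total 3. Next closest is /g/ at distance 4.

n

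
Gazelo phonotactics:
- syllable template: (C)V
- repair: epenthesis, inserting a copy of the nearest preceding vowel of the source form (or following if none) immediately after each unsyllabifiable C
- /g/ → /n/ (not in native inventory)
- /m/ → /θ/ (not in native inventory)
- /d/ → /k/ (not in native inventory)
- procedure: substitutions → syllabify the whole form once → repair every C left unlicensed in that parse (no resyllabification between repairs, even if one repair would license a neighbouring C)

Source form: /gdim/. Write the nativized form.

nikiθi

Substitution: /g/ → /n/, /d/ → /k/, /m/ → /θ/, giving /nkiθ/.
Syllabifying with onset maximization leaves /n/, /θ/ stranded (no codas are permitted; onsets are limited to one consonant).
Inserting the epenthetic vowel yields /n/ → /ni/, /θ/ → /θi/.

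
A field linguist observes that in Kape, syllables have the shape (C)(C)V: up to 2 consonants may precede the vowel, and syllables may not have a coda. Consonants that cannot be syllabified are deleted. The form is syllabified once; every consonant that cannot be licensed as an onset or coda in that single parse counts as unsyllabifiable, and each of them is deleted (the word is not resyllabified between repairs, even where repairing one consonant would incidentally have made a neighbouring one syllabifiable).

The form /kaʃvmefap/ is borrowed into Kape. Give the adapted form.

kavmefa

Syllabifying with onset maximization leaves /ʃ/, /p/ stranded (no codas are permitted; onsets may contain at most 2 consonants).
Each unlicensed consonant is deleted: /ʃ/, /p/.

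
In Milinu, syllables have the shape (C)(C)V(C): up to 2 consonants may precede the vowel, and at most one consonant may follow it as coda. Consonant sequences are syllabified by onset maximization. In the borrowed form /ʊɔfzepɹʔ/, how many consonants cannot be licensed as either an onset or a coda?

2

Under (C)(C)V(C), the unsyllabifiable consonants are /ɹ/, /ʔ/ (at most one coda consonant is licensed; onsets may contain at most 2 consonants).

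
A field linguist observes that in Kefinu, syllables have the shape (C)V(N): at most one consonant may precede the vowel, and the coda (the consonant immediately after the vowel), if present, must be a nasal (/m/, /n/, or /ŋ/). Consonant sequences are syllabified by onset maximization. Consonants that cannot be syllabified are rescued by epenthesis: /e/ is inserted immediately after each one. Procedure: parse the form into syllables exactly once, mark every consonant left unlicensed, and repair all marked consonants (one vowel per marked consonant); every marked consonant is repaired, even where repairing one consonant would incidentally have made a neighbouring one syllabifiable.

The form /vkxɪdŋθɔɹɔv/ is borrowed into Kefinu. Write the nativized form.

vekexɪdeŋeθɔɹɔve

The consonants /v/, /k/, /d/, /ŋ/, /v/ cannot be parsed into a legal (C)V(N) syllable (only a nasal (/m/, /n/, or /ŋ/) is licensed in coda position; onsets are limited to one consonant).
Each unlicensed consonant becomes the onset of a new syllable: /v/ → /ve/, /k/ → /ke/, /d/ → /de/, /ŋ/ → /ŋe/, /v/ → /ve/.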